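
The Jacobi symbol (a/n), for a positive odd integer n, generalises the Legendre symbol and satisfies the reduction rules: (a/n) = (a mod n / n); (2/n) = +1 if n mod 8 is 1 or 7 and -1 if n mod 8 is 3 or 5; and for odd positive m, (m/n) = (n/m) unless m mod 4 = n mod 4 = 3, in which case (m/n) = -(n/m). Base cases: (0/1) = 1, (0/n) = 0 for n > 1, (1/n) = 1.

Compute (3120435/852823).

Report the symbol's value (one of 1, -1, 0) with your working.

1

(3120435/852823): 3120435 mod 852823 = 561966, so (3120435/852823) = (561966/852823)
factor out 2^1: 561966 = 2^1·280983; with 852823 mod 8 = 7, (2/852823) = +1; sign now +1; continue with (280983/852823)
flip (280983/852823) -> (852823/280983): both odd, 280983 mod 4 = 3, 852823 mod 4 = 3, so the flip contributes -1; sign now -1
(852823/280983): 852823 mod 280983 = 9874, so (852823/280983) = (9874/280983)
factor out 2^1: 9874 = 2^1·4937; with 280983 mod 8 = 7, (2/280983) = +1; sign now -1; continue with (4937/280983)
flip (4937/280983) -> (280983/4937): both odd, 4937 mod 4 = 1, 280983 mod 4 = 3, so the flip contributes +1; sign now -1
(280983/4937): 280983 mod 4937 = 4511, so (280983/4937) = (4511/4937)
flip (4511/4937) -> (4937/4511): both odd, 4511 mod 4 = 3, 4937 mod 4 = 1, so the flip contributes +1; sign now -1
(4937/4511): 4937 mod 4511 = 426, so (4937/4511) = (426/4511)
factor out 2^1: 426 = 2^1·213; with 4511 mod 8 = 7, (2/4511) = +1; sign now -1; continue with (213/4511)
flip (213/4511) -> (4511/213): both odd, 213 mod 4 = 1, 4511 mod 4 = 3, so the flip contributes +1; sign now -1
(4511/213): 4511 mod 213 = 38, so (4511/213) = (38/213)
factor out 2^1: 38 = 2^1·19; with 213 mod 8 = 5, (2/213) = -1; sign now +1; continue with (19/213)
flip (19/213) -> (213/19): both odd, 19 mod 4 = 3, 213 mod 4 = 1, so the flip contributes +1; sign now +1
(213/19): 213 mod 19 = 4, so (213/19) = (4/19)
factor out 2^2: 4 = 2^2·1; with 19 mod 8 = 3, (2/19) = -1; sign now +1; continue with (1/19)
reached (1/19) = 1, so the symbol is +1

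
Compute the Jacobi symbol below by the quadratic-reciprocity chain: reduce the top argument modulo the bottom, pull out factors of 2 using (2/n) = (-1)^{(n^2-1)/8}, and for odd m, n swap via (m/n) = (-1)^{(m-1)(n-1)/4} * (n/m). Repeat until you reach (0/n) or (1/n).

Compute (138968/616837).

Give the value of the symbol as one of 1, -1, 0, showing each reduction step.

138968 = 2^3·17371; (2/616837) = -1 since 616837 mod 8 = 5, so (138968/616837) = (-1)^3·(17371/616837); sign now -1
reciprocity: (17371/616837) = +1·(616837/17371) since 17371 mod 4 = 3, 616837 mod 4 = 1; sign now -1
(616837/17371) = (8852/17371)   [reduce mod 17371]
8852 = 2^2·2213; (2/17371) = -1 since 17371 mod 8 = 3, so (8852/17371) = (-1)^2·(2213/17371); sign now -1
reciprocity: (2213/17371) = +1·(17371/2213) since 2213 mod 4 = 1, 17371 mod 4 = 3; sign now -1
(17371/2213) = (1880/2213)   [reduce mod 2213]
1880 = 2^3·235; (2/2213) = -1 since 2213 mod 8 = 5, so (1880/2213) = (-1)^3·(235/2213); sign now +1
reciprocity: (235/2213) = +1·(2213/235) since 235 mod 4 = 3, 2213 mod 4 = 1; sign now +1
(2213/235) = (98/235)   [reduce mod 235]
98 = 2^1·49; (2/235) = -1 since 235 mod 8 = 3, so (98/235) = (-1)^1·(49/235); sign now -1
reciprocity: (49/235) = +1·(235/49) since 49 mod 4 = 1, 235 mod 4 = 3; sign now -1
(235/49) = (39/49)   [reduce mod 49]
reciprocity: (39/49) = +1·(49/39) since 39 mod 4 = 3, 49 mod 4 = 1; sign now -1
(49/39) = (10/39)   [reduce mod 39]
10 = 2^1·5; (2/39) = +1 since 39 mod 8 = 7, so (10/39) = (+1)^1·(5/39); sign now -1
reciprocity: (5/39) = +1·(39/5) since 5 mod 4 = 1, 39 mod 4 = 3; sign now -1
(39/5) = (4/5)   [reduce mod 5]
4 = 2^2·1; (2/5) = -1 since 5 mod 8 = 5, so (4/5) = (-1)^2·(1/5); sign now -1
(1/5) = 1; final value = sign = -1

-1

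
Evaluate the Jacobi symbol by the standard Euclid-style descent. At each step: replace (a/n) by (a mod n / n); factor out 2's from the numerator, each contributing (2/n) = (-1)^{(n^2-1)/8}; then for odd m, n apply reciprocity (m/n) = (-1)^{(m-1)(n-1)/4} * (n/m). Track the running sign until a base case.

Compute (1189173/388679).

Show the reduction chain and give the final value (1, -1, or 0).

(1189173/388679) = (23136/388679)   [reduce mod 388679]
23136 = 2^5·723; (2/388679) = +1 since 388679 mod 8 = 7, so (23136/388679) = (+1)^5·(723/388679); sign now +1
reciprocity: (723/388679) = -1·(388679/723) since 723 mod 4 = 3, 388679 mod 4 = 3; sign now -1
(388679/723) = (428/723)   [reduce mod 723]
428 = 2^2·107; (2/723) = -1 since 723 mod 8 = 3, so (428/723) = (-1)^2·(107/723); sign now -1
reciprocity: (107/723) = -1·(723/107) since 107 mod 4 = 3, 723 mod 4 = 3; sign now +1
(723/107) = (81/107)   [reduce mod 107]
reciprocity: (81/107) = +1·(107/81) since 81 mod 4 = 1, 107 mod 4 = 3; sign now +1
(107/81) = (26/81)   [reduce mod 81]
26 = 2^1·13; (2/81) = +1 since 81 mod 8 = 1, so (26/81) = (+1)^1·(13/81); sign now +1
reciprocity: (13/81) = +1·(81/13) since 13 mod 4 = 1, 81 mod 4 = 1; sign now +1
(81/13) = (3/13)   [reduce mod 13]
reciprocity: (3/13) = +1·(13/3) since 3 mod 4 = 3, 13 mod 4 = 1; sign now +1
(13/3) = (1/3)   [reduce mod 3]
(1/3) = 1; final value = sign = +1

1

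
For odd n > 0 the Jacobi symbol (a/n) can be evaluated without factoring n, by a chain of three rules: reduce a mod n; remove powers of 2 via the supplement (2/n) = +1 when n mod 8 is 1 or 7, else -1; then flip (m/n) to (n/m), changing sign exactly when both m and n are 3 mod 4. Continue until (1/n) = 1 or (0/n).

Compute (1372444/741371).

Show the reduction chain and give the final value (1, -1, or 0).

1

(1372444/741371): 1372444 mod 741371 = 631073, so (1372444/741371) = (631073/741371)
flip (631073/741371) -> (741371/631073): both odd, 631073 mod 4 = 1, 741371 mod 4 = 3, so the flip contributes +1; sign now +1
(741371/631073): 741371 mod 631073 = 110298, so (741371/631073) = (110298/631073)
factor out 2^1: 110298 = 2^1·55149; with 631073 mod 8 = 1, (2/631073) = +1; sign now +1; continue with (55149/631073)
flip (55149/631073) -> (631073/55149): both odd, 55149 mod 4 = 1, 631073 mod 4 = 1, so the flip contributes +1; sign now +1
(631073/55149): 631073 mod 55149 = 24434, so (631073/55149) = (24434/55149)
factor out 2^1: 24434 = 2^1·12217; with 55149 mod 8 = 5, (2/55149) = -1; sign now -1; continue with (12217/55149)
flip (12217/55149) -> (55149/12217): both odd, 12217 mod 4 = 1, 55149 mod 4 = 1, so the flip contributes +1; sign now -1
(55149/12217): 55149 mod 12217 = 6281, so (55149/12217) = (6281/12217)
flip (6281/12217) -> (12217/6281): both odd, 6281 mod 4 = 1, 12217 mod 4 = 1, so the flip contributes +1; sign now -1
(12217/6281): 12217 mod 6281 = 5936, so (12217/6281) = (5936/6281)
factor out 2^4: 5936 = 2^4·371; with 6281 mod 8 = 1, (2/6281) = +1; sign now -1; continue with (371/6281)
flip (371/6281) -> (6281/371): both odd, 371 mod 4 = 3, 6281 mod 4 = 1, so the flip contributes +1; sign now -1
(6281/371): 6281 mod 371 = 345, so (6281/371) = (345/371)
flip (345/371) -> (371/345): both odd, 345 mod 4 = 1, 371 mod 4 = 3, so the flip contributes +1; sign now -1
(371/345): 371 mod 345 = 26, so (371/345) = (26/345)
factor out 2^1: 26 = 2^1·13; with 345 mod 8 = 1, (2/345) = +1; sign now -1; continue with (13/345)
flip (13/345) -> (345/13): both odd, 13 mod 4 = 1, 345 mod 4 = 1, so the flip contributes +1; sign now -1
(345/13): 345 mod 13 = 7, so (345/13) = (7/13)
flip (7/13) -> (13/7): both odd, 7 mod 4 = 3, 13 mod 4 = 1, so the flip contributes +1; sign now -1
(13/7): 13 mod 7 = 6, so (13/7) = (6/7)
factor out 2^1: 6 = 2^1·3; with 7 mod 8 = 7, (2/7) = +1; sign now -1; continue with (3/7)
flip (3/7) -> (7/3): both odd, 3 mod 4 = 3, 7 mod 4 = 3, so the flip contributes -1; sign now +1
(7/3): 7 mod 3 = 1, so (7/3) = (1/3)
reached (1/3) = 1, so the symbol is +1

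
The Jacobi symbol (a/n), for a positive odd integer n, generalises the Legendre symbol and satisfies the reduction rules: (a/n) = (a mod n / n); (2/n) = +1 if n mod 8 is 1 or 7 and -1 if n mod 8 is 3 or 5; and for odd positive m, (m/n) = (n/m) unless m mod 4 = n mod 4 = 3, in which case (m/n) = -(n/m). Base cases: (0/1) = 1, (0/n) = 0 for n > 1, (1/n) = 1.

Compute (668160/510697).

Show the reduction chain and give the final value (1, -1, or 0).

-1

(668160/510697): 668160 mod 510697 = 157463, so (668160/510697) = (157463/510697)
flip (157463/510697) -> (510697/157463): both odd, 157463 mod 4 = 3, 510697 mod 4 = 1, so the flip contributes +1; sign now +1
(510697/157463): 510697 mod 157463 = 38308, so (510697/157463) = (38308/157463)
factor out 2^2: 38308 = 2^2·9577; with 157463 mod 8 = 7, (2/157463) = +1; sign now +1; continue with (9577/157463)
flip (9577/157463) -> (157463/9577): both odd, 9577 mod 4 = 1, 157463 mod 4 = 3, so the flip contributes +1; sign now +1
(157463/9577): 157463 mod 9577 = 4231, so (157463/9577) = (4231/9577)
flip (4231/9577) -> (9577/4231): both odd, 4231 mod 4 = 3, 9577 mod 4 = 1, so the flip contributes +1; sign now +1
(9577/4231): 9577 mod 4231 = 1115, so (9577/4231) = (1115/4231)
flip (1115/4231) -> (4231/1115): both odd, 1115 mod 4 = 3, 4231 mod 4 = 3, so the flip contributes -1; sign now -1
(4231/1115): 4231 mod 1115 = 886, so (4231/1115) = (886/1115)
factor out 2^1: 886 = 2^1·443; with 1115 mod 8 = 3, (2/1115) = -1; sign now +1; continue with (443/1115)
flip (443/1115) -> (1115/443): both odd, 443 mod 4 = 3, 1115 mod 4 = 3, so the flip contributes -1; sign now -1
(1115/443): 1115 mod 443 = 229, so (1115/443) = (229/443)
flip (229/443) -> (443/229): both odd, 229 mod 4 = 1, 443 mod 4 = 3, so the flip contributes +1; sign now -1
(443/229): 443 mod 229 = 214, so (443/229) = (214/229)
factor out 2^1: 214 = 2^1·107; with 229 mod 8 = 5, (2/229) = -1; sign now +1; continue with (107/229)
flip (107/229) -> (229/107): both odd, 107 mod 4 = 3, 229 mod 4 = 1, so the flip contributes +1; sign now +1
(229/107): 229 mod 107 = 15, so (229/107) = (15/107)
flip (15/107) -> (107/15): both odd, 15 mod 4 = 3, 107 mod 4 = 3, so the flip contributes -1; sign now -1
(107/15): 107 mod 15 = 2, so (107/15) = (2/15)
factor out 2^1: 2 = 2^1·1; with 15 mod 8 = 7, (2/15) = +1; sign now -1; continue with (1/15)
reached (1/15) = 1, so the symbol is -1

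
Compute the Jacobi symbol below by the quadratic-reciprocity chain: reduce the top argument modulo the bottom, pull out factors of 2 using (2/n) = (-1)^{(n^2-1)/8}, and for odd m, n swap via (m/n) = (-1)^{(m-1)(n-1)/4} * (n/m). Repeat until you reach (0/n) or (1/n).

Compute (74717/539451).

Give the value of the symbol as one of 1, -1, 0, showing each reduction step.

flip (74717/539451) -> (539451/74717): both odd, 74717 mod 4 = 1, 539451 mod 4 = 3, so the flip contributes +1; sign now +1
(539451/74717): 539451 mod 74717 = 16432, so (539451/74717) = (16432/74717)
factor out 2^4: 16432 = 2^4·1027; with 74717 mod 8 = 5, (2/74717) = -1; sign now +1; continue with (1027/74717)
flip (1027/74717) -> (74717/1027): both odd, 1027 mod 4 = 3, 74717 mod 4 = 1, so the flip contributes +1; sign now +1
(74717/1027): 74717 mod 1027 = 773, so (74717/1027) = (773/1027)
flip (773/1027) -> (1027/773): both odd, 773 mod 4 = 1, 1027 mod 4 = 3, so the flip contributes +1; sign now +1
(1027/773): 1027 mod 773 = 254, so (1027/773) = (254/773)
factor out 2^1: 254 = 2^1·127; with 773 mod 8 = 5, (2/773) = -1; sign now -1; continue with (127/773)
flip (127/773) -> (773/127): both odd, 127 mod 4 = 3, 773 mod 4 = 1, so the flip contributes +1; sign now -1
(773/127): 773 mod 127 = 11, so (773/127) = (11/127)
flip (11/127) -> (127/11): both odd, 11 mod 4 = 3, 127 mod 4 = 3, so the flip contributes -1; sign now +1
(127/11): 127 mod 11 = 6, so (127/11) = (6/11)
factor out 2^1: 6 = 2^1·3; with 11 mod 8 = 3, (2/11) = -1; sign now -1; continue with (3/11)
flip (3/11) -> (11/3): both odd, 3 mod 4 = 3, 11 mod 4 = 3, so the flip contributes -1; sign now +1
(11/3): 11 mod 3 = 2, so (11/3) = (2/3)
factor out 2^1: 2 = 2^1·1; with 3 mod 8 = 3, (2/3) = -1; sign now -1; continue with (1/3)
reached (1/3) = 1, so the symbol is -1

-1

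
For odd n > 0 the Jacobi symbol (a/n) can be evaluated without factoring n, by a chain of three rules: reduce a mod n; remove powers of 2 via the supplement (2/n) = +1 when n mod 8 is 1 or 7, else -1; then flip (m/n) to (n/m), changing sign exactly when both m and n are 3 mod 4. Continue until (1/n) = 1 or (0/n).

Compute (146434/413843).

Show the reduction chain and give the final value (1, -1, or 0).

factor out 2^1: 146434 = 2^1·73217; with 413843 mod 8 = 3, (2/413843) = -1; sign now -1; continue with (73217/413843)
flip (73217/413843) -> (413843/73217): both odd, 73217 mod 4 = 1, 413843 mod 4 = 3, so the flip contributes +1; sign now -1
(413843/73217): 413843 mod 73217 = 47758, so (413843/73217) = (47758/73217)
factor out 2^1: 47758 = 2^1·23879; with 73217 mod 8 = 1, (2/73217) = +1; sign now -1; continue with (23879/73217)
flip (23879/73217) -> (73217/23879): both odd, 23879 mod 4 = 3, 73217 mod 4 = 1, so the flip contributes +1; sign now -1
(73217/23879): 73217 mod 23879 = 1580, so (73217/23879) = (1580/23879)
factor out 2^2: 1580 = 2^2·395; with 23879 mod 8 = 7, (2/23879) = +1; sign now -1; continue with (395/23879)
flip (395/23879) -> (23879/395): both odd, 395 mod 4 = 3, 23879 mod 4 = 3, so the flip contributes -1; sign now +1
(23879/395): 23879 mod 395 = 179, so (23879/395) = (179/395)
flip (179/395) -> (395/179): both odd, 179 mod 4 = 3, 395 mod 4 = 3, so the flip contributes -1; sign now -1
(395/179): 395 mod 179 = 37, so (395/179) = (37/179)
flip (37/179) -> (179/37): both odd, 37 mod 4 = 1, 179 mod 4 = 3, so the flip contributes +1; sign now -1
(179/37): 179 mod 37 = 31, so (179/37) = (31/37)
flip (31/37) -> (37/31): both odd, 31 mod 4 = 3, 37 mod 4 = 1, so the flip contributes +1; sign now -1
(37/31): 37 mod 31 = 6, so (37/31) = (6/31)
factor out 2^1: 6 = 2^1·3; with 31 mod 8 = 7, (2/31) = +1; sign now -1; continue with (3/31)
flip (3/31) -> (31/3): both odd, 3 mod 4 = 3, 31 mod 4 = 3, so the flip contributes -1; sign now +1
(31/3): 31 mod 3 = 1, so (31/3) = (1/3)
reached (1/3) = 1, so the symbol is +1

1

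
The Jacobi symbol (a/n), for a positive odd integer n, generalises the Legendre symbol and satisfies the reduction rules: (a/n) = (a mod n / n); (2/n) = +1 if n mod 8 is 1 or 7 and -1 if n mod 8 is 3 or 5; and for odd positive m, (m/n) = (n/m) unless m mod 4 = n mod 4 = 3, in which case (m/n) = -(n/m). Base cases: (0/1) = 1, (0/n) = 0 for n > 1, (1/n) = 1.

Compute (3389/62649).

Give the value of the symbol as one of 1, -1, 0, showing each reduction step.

-1

flip (3389/62649) -> (62649/3389): both odd, 3389 mod 4 = 1, 62649 mod 4 = 1, so the flip contributes +1; sign now +1
(62649/3389): 62649 mod 3389 = 1647, so (62649/3389) = (1647/3389)
flip (1647/3389) -> (3389/1647): both odd, 1647 mod 4 = 3, 3389 mod 4 = 1, so the flip contributes +1; sign now +1
(3389/1647): 3389 mod 1647 = 95, so (3389/1647) = (95/1647)
flip (95/1647) -> (1647/95): both odd, 95 mod 4 = 3, 1647 mod 4 = 3, so the flip contributes -1; sign now -1
(1647/95): 1647 mod 95 = 32, so (1647/95) = (32/95)
factor out 2^5: 32 = 2^5·1; with 95 mod 8 = 7, (2/95) = +1; sign now -1; continue with (1/95)
reached (1/95) = 1, so the symbol is -1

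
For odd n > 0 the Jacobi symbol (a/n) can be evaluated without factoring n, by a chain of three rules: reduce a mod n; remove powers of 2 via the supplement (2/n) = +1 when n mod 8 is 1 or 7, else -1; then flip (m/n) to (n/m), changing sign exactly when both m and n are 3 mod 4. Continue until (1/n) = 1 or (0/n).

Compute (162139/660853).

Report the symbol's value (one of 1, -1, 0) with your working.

flip (162139/660853) -> (660853/162139): both odd, 162139 mod 4 = 3, 660853 mod 4 = 1, so the flip contributes +1; sign now +1
(660853/162139): 660853 mod 162139 = 12297, so (660853/162139) = (12297/162139)
flip (12297/162139) -> (162139/12297): both odd, 12297 mod 4 = 1, 162139 mod 4 = 3, so the flip contributes +1; sign now +1
(162139/12297): 162139 mod 12297 = 2278, so (162139/12297) = (2278/12297)
factor out 2^1: 2278 = 2^1·1139; with 12297 mod 8 = 1, (2/12297) = +1; sign now +1; continue with (1139/12297)
flip (1139/12297) -> (12297/1139): both odd, 1139 mod 4 = 3, 12297 mod 4 = 1, so the flip contributes +1; sign now +1
(12297/1139): 12297 mod 1139 = 907, so (12297/1139) = (907/1139)
flip (907/1139) -> (1139/907): both odd, 907 mod 4 = 3, 1139 mod 4 = 3, so the flip contributes -1; sign now -1
(1139/907): 1139 mod 907 = 232, so (1139/907) = (232/907)
factor out 2^3: 232 = 2^3·29; with 907 mod 8 = 3, (2/907) = -1; sign now +1; continue with (29/907)
flip (29/907) -> (907/29): both odd, 29 mod 4 = 1, 907 mod 4 = 3, so the flip contributes +1; sign now +1
(907/29): 907 mod 29 = 8, so (907/29) = (8/29)
factor out 2^3: 8 = 2^3·1; with 29 mod 8 = 5, (2/29) = -1; sign now -1; continue with (1/29)
reached (1/29) = 1, so the symbol is -1

-1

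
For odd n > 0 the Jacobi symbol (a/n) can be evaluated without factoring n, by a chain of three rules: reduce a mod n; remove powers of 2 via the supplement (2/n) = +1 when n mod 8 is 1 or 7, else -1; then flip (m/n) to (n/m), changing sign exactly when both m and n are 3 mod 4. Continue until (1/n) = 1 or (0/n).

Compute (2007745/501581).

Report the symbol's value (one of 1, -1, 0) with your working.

(2007745/501581) = (1421/501581)   [reduce mod 501581]
reciprocity: (1421/501581) = +1·(501581/1421) since 1421 mod 4 = 1, 501581 mod 4 = 1; sign now +1
(501581/1421) = (1389/1421)   [reduce mod 1421]
reciprocity: (1389/1421) = +1·(1421/1389) since 1389 mod 4 = 1, 1421 mod 4 = 1; sign now +1
(1421/1389) = (32/1389)   [reduce mod 1389]
32 = 2^5·1; (2/1389) = -1 since 1389 mod 8 = 5, so (32/1389) = (-1)^5·(1/1389); sign now -1
(1/1389) = 1; final value = sign = -1

-1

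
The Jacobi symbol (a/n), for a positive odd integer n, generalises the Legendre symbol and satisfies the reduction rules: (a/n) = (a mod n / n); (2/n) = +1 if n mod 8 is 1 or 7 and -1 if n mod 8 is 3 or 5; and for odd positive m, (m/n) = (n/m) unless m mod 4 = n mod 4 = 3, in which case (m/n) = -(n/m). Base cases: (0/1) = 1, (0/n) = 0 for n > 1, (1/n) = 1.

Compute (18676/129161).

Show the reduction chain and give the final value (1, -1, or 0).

1

factor out 2^2: 18676 = 2^2·4669; with 129161 mod 8 = 1, (2/129161) = +1; sign now +1; continue with (4669/129161)
flip (4669/129161) -> (129161/4669): both odd, 4669 mod 4 = 1, 129161 mod 4 = 1, so the flip contributes +1; sign now +1
(129161/4669): 129161 mod 4669 = 3098, so (129161/4669) = (3098/4669)
factor out 2^1: 3098 = 2^1·1549; with 4669 mod 8 = 5, (2/4669) = -1; sign now -1; continue with (1549/4669)
flip (1549/4669) -> (4669/1549): both odd, 1549 mod 4 = 1, 4669 mod 4 = 1, so the flip contributes +1; sign now -1
(4669/1549): 4669 mod 1549 = 22, so (4669/1549) = (22/1549)
factor out 2^1: 22 = 2^1·11; with 1549 mod 8 = 5, (2/1549) = -1; sign now +1; continue with (11/1549)
flip (11/1549) -> (1549/11): both odd, 11 mod 4 = 3, 1549 mod 4 = 1, so the flip contributes +1; sign now +1
(1549/11): 1549 mod 11 = 9, so (1549/11) = (9/11)
flip (9/11) -> (11/9): both odd, 9 mod 4 = 1, 11 mod 4 = 3, so the flip contributes +1; sign now +1
(11/9): 11 mod 9 = 2, so (11/9) = (2/9)
factor out 2^1: 2 = 2^1·1; with 9 mod 8 = 1, (2/9) = +1; sign now +1; continue with (1/9)
reached (1/9) = 1, so the symbol is +1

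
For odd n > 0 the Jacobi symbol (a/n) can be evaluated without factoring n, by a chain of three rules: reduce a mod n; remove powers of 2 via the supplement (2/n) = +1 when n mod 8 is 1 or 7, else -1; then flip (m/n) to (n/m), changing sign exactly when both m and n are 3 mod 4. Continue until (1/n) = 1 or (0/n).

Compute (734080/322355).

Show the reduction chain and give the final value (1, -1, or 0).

(734080/322355): 734080 mod 322355 = 89370, so (734080/322355) = (89370/322355)
factor out 2^1: 89370 = 2^1·44685; with 322355 mod 8 = 3, (2/322355) = -1; sign now -1; continue with (44685/322355)
flip (44685/322355) -> (322355/44685): both odd, 44685 mod 4 = 1, 322355 mod 4 = 3, so the flip contributes +1; sign now -1
(322355/44685): 322355 mod 44685 = 9560, so (322355/44685) = (9560/44685)
factor out 2^3: 9560 = 2^3·1195; with 44685 mod 8 = 5, (2/44685) = -1; sign now +1; continue with (1195/44685)
flip (1195/44685) -> (44685/1195): both odd, 1195 mod 4 = 3, 44685 mod 4 = 1, so the flip contributes +1; sign now +1
(44685/1195): 44685 mod 1195 = 470, so (44685/1195) = (470/1195)
factor out 2^1: 470 = 2^1·235; with 1195 mod 8 = 3, (2/1195) = -1; sign now -1; continue with (235/1195)
flip (235/1195) -> (1195/235): both odd, 235 mod 4 = 3, 1195 mod 4 = 3, so the flip contributes -1; sign now +1
(1195/235): 1195 mod 235 = 20, so (1195/235) = (20/235)
factor out 2^2: 20 = 2^2·5; with 235 mod 8 = 3, (2/235) = -1; sign now +1; continue with (5/235)
flip (5/235) -> (235/5): both odd, 5 mod 4 = 1, 235 mod 4 = 3, so the flip contributes +1; sign now +1
(235/5): 235 mod 5 = 0, so (235/5) = (0/5)
reached (0/5); gcd(a, n) > 1, so (0/5) = 0 and the symbol is 0

0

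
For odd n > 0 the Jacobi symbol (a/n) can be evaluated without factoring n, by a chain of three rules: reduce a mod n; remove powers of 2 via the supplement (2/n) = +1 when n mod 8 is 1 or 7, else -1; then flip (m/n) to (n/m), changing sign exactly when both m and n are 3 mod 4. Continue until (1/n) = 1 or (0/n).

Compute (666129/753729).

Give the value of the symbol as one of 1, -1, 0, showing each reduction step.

0

reciprocity: (666129/753729) = +1·(753729/666129) since 666129 mod 4 = 1, 753729 mod 4 = 1; sign now +1
(753729/666129) = (87600/666129)   [reduce mod 666129]
87600 = 2^4·5475; (2/666129) = +1 since 666129 mod 8 = 1, so (87600/666129) = (+1)^4·(5475/666129); sign now +1
reciprocity: (5475/666129) = +1·(666129/5475) since 5475 mod 4 = 3, 666129 mod 4 = 1; sign now +1
(666129/5475) = (3654/5475)   [reduce mod 5475]
3654 = 2^1·1827; (2/5475) = -1 since 5475 mod 8 = 3, so (3654/5475) = (-1)^1·(1827/5475); sign now -1
reciprocity: (1827/5475) = -1·(5475/1827) since 1827 mod 4 = 3, 5475 mod 4 = 3; sign now +1
(5475/1827) = (1821/1827)   [reduce mod 1827]
reciprocity: (1821/1827) = +1·(1827/1821) since 1821 mod 4 = 1, 1827 mod 4 = 3; sign now +1
(1827/1821) = (6/1821)   [reduce mod 1821]
6 = 2^1·3; (2/1821) = -1 since 1821 mod 8 = 5, so (6/1821) = (-1)^1·(3/1821); sign now -1
reciprocity: (3/1821) = +1·(1821/3) since 3 mod 4 = 3, 1821 mod 4 = 1; sign now -1
(1821/3) = (0/3)   [reduce mod 3]
(0/3) = 0   [gcd(a, n) > 1]; final value = 0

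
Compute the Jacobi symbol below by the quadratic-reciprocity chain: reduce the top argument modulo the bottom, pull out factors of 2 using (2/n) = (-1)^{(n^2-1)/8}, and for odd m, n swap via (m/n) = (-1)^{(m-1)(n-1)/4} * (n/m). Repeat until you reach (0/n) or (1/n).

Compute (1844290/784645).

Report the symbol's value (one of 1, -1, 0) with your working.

0

(1844290/784645): 1844290 mod 784645 = 275000, so (1844290/784645) = (275000/784645)
factor out 2^3: 275000 = 2^3·34375; with 784645 mod 8 = 5, (2/784645) = -1; sign now -1; continue with (34375/784645)
flip (34375/784645) -> (784645/34375): both odd, 34375 mod 4 = 3, 784645 mod 4 = 1, so the flip contributes +1; sign now -1
(784645/34375): 784645 mod 34375 = 28395, so (784645/34375) = (28395/34375)
flip (28395/34375) -> (34375/28395): both odd, 28395 mod 4 = 3, 34375 mod 4 = 3, so the flip contributes -1; sign now +1
(34375/28395): 34375 mod 28395 = 5980, so (34375/28395) = (5980/28395)
factor out 2^2: 5980 = 2^2·1495; with 28395 mod 8 = 3, (2/28395) = -1; sign now +1; continue with (1495/28395)
flip (1495/28395) -> (28395/1495): both odd, 1495 mod 4 = 3, 28395 mod 4 = 3, so the flip contributes -1; sign now -1
(28395/1495): 28395 mod 1495 = 1485, so (28395/1495) = (1485/1495)
flip (1485/1495) -> (1495/1485): both odd, 1485 mod 4 = 1, 1495 mod 4 = 3, so the flip contributes +1; sign now -1
(1495/1485): 1495 mod 1485 = 10, so (1495/1485) = (10/1485)
factor out 2^1: 10 = 2^1·5; with 1485 mod 8 = 5, (2/1485) = -1; sign now +1; continue with (5/1485)
flip (5/1485) -> (1485/5): both odd, 5 mod 4 = 1, 1485 mod 4 = 1, so the flip contributes +1; sign now +1
(1485/5): 1485 mod 5 = 0, so (1485/5) = (0/5)
reached (0/5); gcd(a, n) > 1, so (0/5) = 0 and the symbol is 0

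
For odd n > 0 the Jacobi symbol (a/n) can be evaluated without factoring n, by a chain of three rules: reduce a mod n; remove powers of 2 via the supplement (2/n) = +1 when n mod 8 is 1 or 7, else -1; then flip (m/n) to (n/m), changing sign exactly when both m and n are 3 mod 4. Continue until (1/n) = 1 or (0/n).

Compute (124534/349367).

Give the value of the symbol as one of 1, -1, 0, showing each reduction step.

-1

124534 = 2^1·62267; (2/349367) = +1 since 349367 mod 8 = 7, so (124534/349367) = (+1)^1·(62267/349367); sign now +1
reciprocity: (62267/349367) = -1·(349367/62267) since 62267 mod 4 = 3, 349367 mod 4 = 3; sign now -1
(349367/62267) = (38032/62267)   [reduce mod 62267]
38032 = 2^4·2377; (2/62267) = -1 since 62267 mod 8 = 3, so (38032/62267) = (-1)^4·(2377/62267); sign now -1
reciprocity: (2377/62267) = +1·(62267/2377) since 2377 mod 4 = 1, 62267 mod 4 = 3; sign now -1
(62267/2377) = (465/2377)   [reduce mod 2377]
reciprocity: (465/2377) = +1·(2377/465) since 465 mod 4 = 1, 2377 mod 4 = 1; sign now -1
(2377/465) = (52/465)   [reduce mod 465]
52 = 2^2·13; (2/465) = +1 since 465 mod 8 = 1, so (52/465) = (+1)^2·(13/465); sign now -1
reciprocity: (13/465) = +1·(465/13) since 13 mod 4 = 1, 465 mod 4 = 1; sign now -1
(465/13) = (10/13)   [reduce mod 13]
10 = 2^1·5; (2/13) = -1 since 13 mod 8 = 5, so (10/13) = (-1)^1·(5/13); sign now +1
reciprocity: (5/13) = +1·(13/5) since 5 mod 4 = 1, 13 mod 4 = 1; sign now +1
(13/5) = (3/5)   [reduce mod 5]
reciprocity: (3/5) = +1·(5/3) since 3 mod 4 = 3, 5 mod 4 = 1; sign now +1
(5/3) = (2/3)   [reduce mod 3]
2 = 2^1·1; (2/3) = -1 since 3 mod 8 = 3, so (2/3) = (-1)^1·(1/3); sign now -1
(1/3) = 1; final value = sign = -1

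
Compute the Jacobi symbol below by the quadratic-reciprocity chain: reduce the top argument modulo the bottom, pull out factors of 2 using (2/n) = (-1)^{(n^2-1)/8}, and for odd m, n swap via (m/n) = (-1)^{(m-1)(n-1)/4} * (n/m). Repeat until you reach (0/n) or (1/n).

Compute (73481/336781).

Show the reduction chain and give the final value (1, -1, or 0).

reciprocity: (73481/336781) = +1·(336781/73481) since 73481 mod 4 = 1, 336781 mod 4 = 1; sign now +1
(336781/73481) = (42857/73481)   [reduce mod 73481]
reciprocity: (42857/73481) = +1·(73481/42857) since 42857 mod 4 = 1, 73481 mod 4 = 1; sign now +1
(73481/42857) = (30624/42857)   [reduce mod 42857]
30624 = 2^5·957; (2/42857) = +1 since 42857 mod 8 = 1, so (30624/42857) = (+1)^5·(957/42857); sign now +1
reciprocity: (957/42857) = +1·(42857/957) since 957 mod 4 = 1, 42857 mod 4 = 1; sign now +1
(42857/957) = (749/957)   [reduce mod 957]
reciprocity: (749/957) = +1·(957/749) since 749 mod 4 = 1, 957 mod 4 = 1; sign now +1
(957/749) = (208/749)   [reduce mod 749]
208 = 2^4·13; (2/749) = -1 since 749 mod 8 = 5, so (208/749) = (-1)^4·(13/749); sign now +1
reciprocity: (13/749) = +1·(749/13) since 13 mod 4 = 1, 749 mod 4 = 1; sign now +1
(749/13) = (8/13)   [reduce mod 13]
8 = 2^3·1; (2/13) = -1 since 13 mod 8 = 5, so (8/13) = (-1)^3·(1/13); sign now -1
(1/13) = 1; final value = sign = -1

-1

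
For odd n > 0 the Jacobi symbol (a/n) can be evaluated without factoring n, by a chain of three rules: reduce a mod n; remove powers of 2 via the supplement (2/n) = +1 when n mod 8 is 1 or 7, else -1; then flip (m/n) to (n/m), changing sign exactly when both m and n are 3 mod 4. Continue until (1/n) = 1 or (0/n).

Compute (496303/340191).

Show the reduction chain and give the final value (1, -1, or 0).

-1

(496303/340191): 496303 mod 340191 = 156112, so (496303/340191) = (156112/340191)
factor out 2^4: 156112 = 2^4·9757; with 340191 mod 8 = 7, (2/340191) = +1; sign now +1; continue with (9757/340191)
flip (9757/340191) -> (340191/9757): both odd, 9757 mod 4 = 1, 340191 mod 4 = 3, so the flip contributes +1; sign now +1
(340191/9757): 340191 mod 9757 = 8453, so (340191/9757) = (8453/9757)
flip (8453/9757) -> (9757/8453): both odd, 8453 mod 4 = 1, 9757 mod 4 = 1, so the flip contributes +1; sign now +1
(9757/8453): 9757 mod 8453 = 1304, so (9757/8453) = (1304/8453)
factor out 2^3: 1304 = 2^3·163; with 8453 mod 8 = 5, (2/8453) = -1; sign now -1; continue with (163/8453)
flip (163/8453) -> (8453/163): both odd, 163 mod 4 = 3, 8453 mod 4 = 1, so the flip contributes +1; sign now -1
(8453/163): 8453 mod 163 = 140, so (8453/163) = (140/163)
factor out 2^2: 140 = 2^2·35; with 163 mod 8 = 3, (2/163) = -1; sign now -1; continue with (35/163)
flip (35/163) -> (163/35): both odd, 35 mod 4 = 3, 163 mod 4 = 3, so the flip contributes -1; sign now +1
(163/35): 163 mod 35 = 23, so (163/35) = (23/35)
flip (23/35) -> (35/23): both odd, 23 mod 4 = 3, 35 mod 4 = 3, so the flip contributes -1; sign now -1
(35/23): 35 mod 23 = 12, so (35/23) = (12/23)
factor out 2^2: 12 = 2^2·3; with 23 mod 8 = 7, (2/23) = +1; sign now -1; continue with (3/23)
flip (3/23) -> (23/3): both odd, 3 mod 4 = 3, 23 mod 4 = 3, so the flip contributes -1; sign now +1
(23/3): 23 mod 3 = 2, so (23/3) = (2/3)
factor out 2^1: 2 = 2^1·1; with 3 mod 8 = 3, (2/3) = -1; sign now -1; continue with (1/3)
reached (1/3) = 1, so the symbol is -1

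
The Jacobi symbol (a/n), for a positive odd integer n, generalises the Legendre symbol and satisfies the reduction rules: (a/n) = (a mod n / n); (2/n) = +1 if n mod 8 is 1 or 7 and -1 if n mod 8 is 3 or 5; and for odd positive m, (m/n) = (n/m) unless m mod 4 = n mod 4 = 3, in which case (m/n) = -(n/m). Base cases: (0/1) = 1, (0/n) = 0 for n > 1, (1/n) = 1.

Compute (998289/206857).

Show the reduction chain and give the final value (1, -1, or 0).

(998289/206857) = (170861/206857)   [reduce mod 206857]
reciprocity: (170861/206857) = +1·(206857/170861) since 170861 mod 4 = 1, 206857 mod 4 = 1; sign now +1
(206857/170861) = (35996/170861)   [reduce mod 170861]
35996 = 2^2·8999; (2/170861) = -1 since 170861 mod 8 = 5, so (35996/170861) = (-1)^2·(8999/170861); sign now +1
reciprocity: (8999/170861) = +1·(170861/8999) since 8999 mod 4 = 3, 170861 mod 4 = 1; sign now +1
(170861/8999) = (8879/8999)   [reduce mod 8999]
reciprocity: (8879/8999) = -1·(8999/8879) since 8879 mod 4 = 3, 8999 mod 4 = 3; sign now -1
(8999/8879) = (120/8879)   [reduce mod 8879]
120 = 2^3·15; (2/8879) = +1 since 8879 mod 8 = 7, so (120/8879) = (+1)^3·(15/8879); sign now -1
reciprocity: (15/8879) = -1·(8879/15) since 15 mod 4 = 3, 8879 mod 4 = 3; sign now +1
(8879/15) = (14/15)   [reduce mod 15]
14 = 2^1·7; (2/15) = +1 since 15 mod 8 = 7, so (14/15) = (+1)^1·(7/15); sign now +1
reciprocity: (7/15) = -1·(15/7) since 7 mod 4 = 3, 15 mod 4 = 3; sign now -1
(15/7) = (1/7)   [reduce mod 7]
(1/7) = 1; final value = sign = -1

-1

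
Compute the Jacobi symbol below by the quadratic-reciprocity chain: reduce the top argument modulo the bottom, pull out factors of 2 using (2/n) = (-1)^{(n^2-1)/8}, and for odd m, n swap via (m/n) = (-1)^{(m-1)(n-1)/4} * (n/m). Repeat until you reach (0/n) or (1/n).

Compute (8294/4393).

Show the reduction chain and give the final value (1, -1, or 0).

-1

(8294/4393) = (3901/4393)   [reduce mod 4393]
reciprocity: (3901/4393) = +1·(4393/3901) since 3901 mod 4 = 1, 4393 mod 4 = 1; sign now +1
(4393/3901) = (492/3901)   [reduce mod 3901]
492 = 2^2·123; (2/3901) = -1 since 3901 mod 8 = 5, so (492/3901) = (-1)^2·(123/3901); sign now +1
reciprocity: (123/3901) = +1·(3901/123) since 123 mod 4 = 3, 3901 mod 4 = 1; sign now +1
(3901/123) = (88/123)   [reduce mod 123]
88 = 2^3·11; (2/123) = -1 since 123 mod 8 = 3, so (88/123) = (-1)^3·(11/123); sign now -1
reciprocity: (11/123) = -1·(123/11) since 11 mod 4 = 3, 123 mod 4 = 3; sign now +1
(123/11) = (2/11)   [reduce mod 11]
2 = 2^1·1; (2/11) = -1 since 11 mod 8 = 3, so (2/11) = (-1)^1·(1/11); sign now -1
(1/11) = 1; final value = sign = -1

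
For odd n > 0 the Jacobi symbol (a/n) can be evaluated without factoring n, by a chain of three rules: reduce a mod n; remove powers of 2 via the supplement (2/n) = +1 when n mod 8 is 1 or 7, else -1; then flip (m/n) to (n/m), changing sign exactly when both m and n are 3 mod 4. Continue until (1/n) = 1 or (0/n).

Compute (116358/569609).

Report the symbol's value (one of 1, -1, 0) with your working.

116358 = 2^1·58179; (2/569609) = +1 since 569609 mod 8 = 1, so (116358/569609) = (+1)^1·(58179/569609); sign now +1
reciprocity: (58179/569609) = +1·(569609/58179) since 58179 mod 4 = 3, 569609 mod 4 = 1; sign now +1
(569609/58179) = (45998/58179)   [reduce mod 58179]
45998 = 2^1·22999; (2/58179) = -1 since 58179 mod 8 = 3, so (45998/58179) = (-1)^1·(22999/58179); sign now -1
reciprocity: (22999/58179) = -1·(58179/22999) since 22999 mod 4 = 3, 58179 mod 4 = 3; sign now +1
(58179/22999) = (12181/22999)   [reduce mod 22999]
reciprocity: (12181/22999) = +1·(22999/12181) since 12181 mod 4 = 1, 22999 mod 4 = 3; sign now +1
(22999/12181) = (10818/12181)   [reduce mod 12181]
10818 = 2^1·5409; (2/12181) = -1 since 12181 mod 8 = 5, so (10818/12181) = (-1)^1·(5409/12181); sign now -1
reciprocity: (5409/12181) = +1·(12181/5409) since 5409 mod 4 = 1, 12181 mod 4 = 1; sign now -1
(12181/5409) = (1363/5409)   [reduce mod 5409]
reciprocity: (1363/5409) = +1·(5409/1363) since 1363 mod 4 = 3, 5409 mod 4 = 1; sign now -1
(5409/1363) = (1320/1363)   [reduce mod 1363]
1320 = 2^3·165; (2/1363) = -1 since 1363 mod 8 = 3, so (1320/1363) = (-1)^3·(165/1363); sign now +1
reciprocity: (165/1363) = +1·(1363/165) since 165 mod 4 = 1, 1363 mod 4 = 3; sign now +1
(1363/165) = (43/165)   [reduce mod 165]
reciprocity: (43/165) = +1·(165/43) since 43 mod 4 = 3, 165 mod 4 = 1; sign now +1
(165/43) = (36/43)   [reduce mod 43]
36 = 2^2·9; (2/43) = -1 since 43 mod 8 = 3, so (36/43) = (-1)^2·(9/43); sign now +1
reciprocity: (9/43) = +1·(43/9) since 9 mod 4 = 1, 43 mod 4 = 3; sign now +1
(43/9) = (7/9)   [reduce mod 9]
reciprocity: (7/9) = +1·(9/7) since 7 mod 4 = 3, 9 mod 4 = 1; sign now +1
(9/7) = (2/7)   [reduce mod 7]
2 = 2^1·1; (2/7) = +1 since 7 mod 8 = 7, so (2/7) = (+1)^1·(1/7); sign now +1
(1/7) = 1; final value = sign = +1

1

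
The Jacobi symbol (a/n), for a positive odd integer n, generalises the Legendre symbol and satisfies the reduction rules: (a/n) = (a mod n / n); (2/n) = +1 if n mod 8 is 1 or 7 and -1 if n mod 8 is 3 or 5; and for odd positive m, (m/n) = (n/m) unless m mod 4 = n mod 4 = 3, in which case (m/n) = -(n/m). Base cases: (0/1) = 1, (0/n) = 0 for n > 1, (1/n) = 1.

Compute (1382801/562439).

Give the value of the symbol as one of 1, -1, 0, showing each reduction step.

(1382801/562439): 1382801 mod 562439 = 257923, so (1382801/562439) = (257923/562439)
flip (257923/562439) -> (562439/257923): both odd, 257923 mod 4 = 3, 562439 mod 4 = 3, so the flip contributes -1; sign now -1
(562439/257923): 562439 mod 257923 = 46593, so (562439/257923) = (46593/257923)
flip (46593/257923) -> (257923/46593): both odd, 46593 mod 4 = 1, 257923 mod 4 = 3, so the flip contributes +1; sign now -1
(257923/46593): 257923 mod 46593 = 24958, so (257923/46593) = (24958/46593)
factor out 2^1: 24958 = 2^1·12479; with 46593 mod 8 = 1, (2/46593) = +1; sign now -1; continue with (12479/46593)
flip (12479/46593) -> (46593/12479): both odd, 12479 mod 4 = 3, 46593 mod 4 = 1, so the flip contributes +1; sign now -1
(46593/12479): 46593 mod 12479 = 9156, so (46593/12479) = (9156/12479)
factor out 2^2: 9156 = 2^2·2289; with 12479 mod 8 = 7, (2/12479) = +1; sign now -1; continue with (2289/12479)
flip (2289/12479) -> (12479/2289): both odd, 2289 mod 4 = 1, 12479 mod 4 = 3, so the flip contributes +1; sign now -1
(12479/2289): 12479 mod 2289 = 1034, so (12479/2289) = (1034/2289)
factor out 2^1: 1034 = 2^1·517; with 2289 mod 8 = 1, (2/2289) = +1; sign now -1; continue with (517/2289)
flip (517/2289) -> (2289/517): both odd, 517 mod 4 = 1, 2289 mod 4 = 1, so the flip contributes +1; sign now -1
(2289/517): 2289 mod 517 = 221, so (2289/517) = (221/517)
flip (221/517) -> (517/221): both odd, 221 mod 4 = 1, 517 mod 4 = 1, so the flip contributes +1; sign now -1
(517/221): 517 mod 221 = 75, so (517/221) = (75/221)
flip (75/221) -> (221/75): both odd, 75 mod 4 = 3, 221 mod 4 = 1, so the flip contributes +1; sign now -1
(221/75): 221 mod 75 = 71, so (221/75) = (71/75)
flip (71/75) -> (75/71): both odd, 71 mod 4 = 3, 75 mod 4 = 3, so the flip contributes -1; sign now +1
(75/71): 75 mod 71 = 4, so (75/71) = (4/71)
factor out 2^2: 4 = 2^2·1; with 71 mod 8 = 7, (2/71) = +1; sign now +1; continue with (1/71)
reached (1/71) = 1, so the symbol is +1

1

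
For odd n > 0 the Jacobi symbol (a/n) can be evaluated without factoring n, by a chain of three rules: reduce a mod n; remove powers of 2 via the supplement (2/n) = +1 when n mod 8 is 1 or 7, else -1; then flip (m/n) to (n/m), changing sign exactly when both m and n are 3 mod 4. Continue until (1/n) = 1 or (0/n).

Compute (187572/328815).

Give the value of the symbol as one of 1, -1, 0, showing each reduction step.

factor out 2^2: 187572 = 2^2·46893; with 328815 mod 8 = 7, (2/328815) = +1; sign now +1; continue with (46893/328815)
flip (46893/328815) -> (328815/46893): both odd, 46893 mod 4 = 1, 328815 mod 4 = 3, so the flip contributes +1; sign now +1
(328815/46893): 328815 mod 46893 = 564, so (328815/46893) = (564/46893)
factor out 2^2: 564 = 2^2·141; with 46893 mod 8 = 5, (2/46893) = -1; sign now +1; continue with (141/46893)
flip (141/46893) -> (46893/141): both odd, 141 mod 4 = 1, 46893 mod 4 = 1, so the flip contributes +1; sign now +1
(46893/141): 46893 mod 141 = 81, so (46893/141) = (81/141)
flip (81/141) -> (141/81): both odd, 81 mod 4 = 1, 141 mod 4 = 1, so the flip contributes +1; sign now +1
(141/81): 141 mod 81 = 60, so (141/81) = (60/81)
factor out 2^2: 60 = 2^2·15; with 81 mod 8 = 1, (2/81) = +1; sign now +1; continue with (15/81)
flip (15/81) -> (81/15): both odd, 15 mod 4 = 3, 81 mod 4 = 1, so the flip contributes +1; sign now +1
(81/15): 81 mod 15 = 6, so (81/15) = (6/15)
factor out 2^1: 6 = 2^1·3; with 15 mod 8 = 7, (2/15) = +1; sign now +1; continue with (3/15)
flip (3/15) -> (15/3): both odd, 3 mod 4 = 3, 15 mod 4 = 3, so the flip contributes -1; sign now -1
(15/3): 15 mod 3 = 0, so (15/3) = (0/3)
reached (0/3); gcd(a, n) > 1, so (0/3) = 0 and the symbol is 0

0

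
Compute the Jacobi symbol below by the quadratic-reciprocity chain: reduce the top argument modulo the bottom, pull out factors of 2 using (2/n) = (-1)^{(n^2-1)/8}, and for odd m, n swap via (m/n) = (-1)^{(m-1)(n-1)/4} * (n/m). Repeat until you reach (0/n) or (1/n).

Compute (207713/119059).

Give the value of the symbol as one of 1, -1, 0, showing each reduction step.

(207713/119059) = (88654/119059)   [reduce mod 119059]
88654 = 2^1·44327; (2/119059) = -1 since 119059 mod 8 = 3, so (88654/119059) = (-1)^1·(44327/119059); sign now -1
reciprocity: (44327/119059) = -1·(119059/44327) since 44327 mod 4 = 3, 119059 mod 4 = 3; sign now +1
(119059/44327) = (30405/44327)   [reduce mod 44327]
reciprocity: (30405/44327) = +1·(44327/30405) since 30405 mod 4 = 1, 44327 mod 4 = 3; sign now +1
(44327/30405) = (13922/30405)   [reduce mod 30405]
13922 = 2^1·6961; (2/30405) = -1 since 30405 mod 8 = 5, so (13922/30405) = (-1)^1·(6961/30405); sign now -1
reciprocity: (6961/30405) = +1·(30405/6961) since 6961 mod 4 = 1, 30405 mod 4 = 1; sign now -1
(30405/6961) = (2561/6961)   [reduce mod 6961]
reciprocity: (2561/6961) = +1·(6961/2561) since 2561 mod 4 = 1, 6961 mod 4 = 1; sign now -1
(6961/2561) = (1839/2561)   [reduce mod 2561]
reciprocity: (1839/2561) = +1·(2561/1839) since 1839 mod 4 = 3, 2561 mod 4 = 1; sign now -1
(2561/1839) = (722/1839)   [reduce mod 1839]
722 = 2^1·361; (2/1839) = +1 since 1839 mod 8 = 7, so (722/1839) = (+1)^1·(361/1839); sign now -1
reciprocity: (361/1839) = +1·(1839/361) since 361 mod 4 = 1, 1839 mod 4 = 3; sign now -1
(1839/361) = (34/361)   [reduce mod 361]
34 = 2^1·17; (2/361) = +1 since 361 mod 8 = 1, so (34/361) = (+1)^1·(17/361); sign now -1
reciprocity: (17/361) = +1·(361/17) since 17 mod 4 = 1, 361 mod 4 = 1; sign now -1
(361/17) = (4/17)   [reduce mod 17]
4 = 2^2·1; (2/17) = +1 since 17 mod 8 = 1, so (4/17) = (+1)^2·(1/17); sign now -1
(1/17) = 1; final value = sign = -1

-1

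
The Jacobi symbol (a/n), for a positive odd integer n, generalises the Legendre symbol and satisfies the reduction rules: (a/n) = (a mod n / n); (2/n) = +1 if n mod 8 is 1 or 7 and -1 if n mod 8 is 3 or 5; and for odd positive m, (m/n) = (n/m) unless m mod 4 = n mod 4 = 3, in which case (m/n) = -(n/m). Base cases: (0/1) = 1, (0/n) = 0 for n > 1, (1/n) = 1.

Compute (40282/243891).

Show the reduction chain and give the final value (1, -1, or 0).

factor out 2^1: 40282 = 2^1·20141; with 243891 mod 8 = 3, (2/243891) = -1; sign now -1; continue with (20141/243891)
flip (20141/243891) -> (243891/20141): both odd, 20141 mod 4 = 1, 243891 mod 4 = 3, so the flip contributes +1; sign now -1
(243891/20141): 243891 mod 20141 = 2199, so (243891/20141) = (2199/20141)
flip (2199/20141) -> (20141/2199): both odd, 2199 mod 4 = 3, 20141 mod 4 = 1, so the flip contributes +1; sign now -1
(20141/2199): 20141 mod 2199 = 350, so (20141/2199) = (350/2199)
factor out 2^1: 350 = 2^1·175; with 2199 mod 8 = 7, (2/2199) = +1; sign now -1; continue with (175/2199)
flip (175/2199) -> (2199/175): both odd, 175 mod 4 = 3, 2199 mod 4 = 3, so the flip contributes -1; sign now +1
(2199/175): 2199 mod 175 = 99, so (2199/175) = (99/175)
flip (99/175) -> (175/99): both odd, 99 mod 4 = 3, 175 mod 4 = 3, so the flip contributes -1; sign now -1
(175/99): 175 mod 99 = 76, so (175/99) = (76/99)
factor out 2^2: 76 = 2^2·19; with 99 mod 8 = 3, (2/99) = -1; sign now -1; continue with (19/99)
flip (19/99) -> (99/19): both odd, 19 mod 4 = 3, 99 mod 4 = 3, so the flip contributes -1; sign now +1
(99/19): 99 mod 19 = 4, so (99/19) = (4/19)
factor out 2^2: 4 = 2^2·1; with 19 mod 8 = 3, (2/19) = -1; sign now +1; continue with (1/19)
reached (1/19) = 1, so the symbol is +1

1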